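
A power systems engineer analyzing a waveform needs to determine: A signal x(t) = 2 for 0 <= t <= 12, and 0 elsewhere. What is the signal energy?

Energy = integral of |x(t)|^2 dt over the signal duration
= 2^2 * 12 = 4 * 12 = 48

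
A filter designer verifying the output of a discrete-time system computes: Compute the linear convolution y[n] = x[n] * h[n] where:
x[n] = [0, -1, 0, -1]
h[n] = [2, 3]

y[n] = sum_k x[k]*h[n-k]. Output length = len(x) + len(h) - 1 = 4 + 2 - 1 = 5.
y[0] = 0*2 = 0
y[1] = -1*2 + 0*3 = -2
y[2] = 0*2 + -1*3 = -3
y[3] = -1*2 + 0*3 = -2
y[4] = -1*3 = -3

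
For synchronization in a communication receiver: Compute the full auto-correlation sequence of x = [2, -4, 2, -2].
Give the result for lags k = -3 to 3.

r_xx[k] = sum_m x[m]*x[m+k], indexed from 0, for k = -3 to 3:
  r_xx[-3] = x[3]*x[0] = -4
  r_xx[-2] = x[2]*x[0] + x[3]*x[1] = 12
  r_xx[-1] = x[1]*x[0] + x[2]*x[1] + x[3]*x[2] = -20
  r_xx[0] = x[0]*x[0] + x[1]*x[1] + x[2]*x[2] + x[3]*x[3] = 28
  r_xx[1] = x[0]*x[1] + x[1]*x[2] + x[2]*x[3] = -20
  r_xx[2] = x[0]*x[2] + x[1]*x[3] = 12
  r_xx[3] = x[0]*x[3] = -4
r_xx = [-4, 12, -20, 28, -20, 12, -4]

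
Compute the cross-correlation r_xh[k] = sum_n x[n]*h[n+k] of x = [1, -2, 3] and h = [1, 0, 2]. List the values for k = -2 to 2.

Both sequences indexed from 0 and zero outside their support.
Lags with overlap: k = -2 to 2.
  r_xh[-2] = x[2]*h[0] = 3
  r_xh[-1] = x[1]*h[0] + x[2]*h[1] = -2
  r_xh[0] = x[0]*h[0] + x[1]*h[1] + x[2]*h[2] = 7
  r_xh[1] = x[0]*h[1] + x[1]*h[2] = -4
  r_xh[2] = x[0]*h[2] = 2
r_xh = [3, -2, 7, -4, 2] (for k = -2, ..., 2)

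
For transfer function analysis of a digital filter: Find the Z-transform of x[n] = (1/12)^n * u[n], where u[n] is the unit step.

The Z-transform of a^n * u[n] is z/(z-a) for |z| > |a|.
Here a = 1/12, so X(z) = z/(z - (1/12)) = 12z/(12z - 1)
ROC: |z| > 1/12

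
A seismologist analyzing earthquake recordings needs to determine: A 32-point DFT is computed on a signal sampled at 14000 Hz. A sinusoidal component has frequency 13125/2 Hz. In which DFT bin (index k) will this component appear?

DFT frequency resolution = f_s/N = 14000/32 = 875/2 Hz
Bin index k = f_signal / resolution = 13125/2 / 875/2 = 15
The signal frequency 13125/2 Hz falls in DFT bin k = 15.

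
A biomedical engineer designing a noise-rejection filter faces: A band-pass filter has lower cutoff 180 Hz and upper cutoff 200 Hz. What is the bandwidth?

Bandwidth = f_high - f_low
= 200 Hz - 180 Hz = 20 Hz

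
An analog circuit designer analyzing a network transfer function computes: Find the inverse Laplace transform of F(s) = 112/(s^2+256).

Standard pair: w/(s^2+w^2) <-> sin(wt)*u(t)
Recognize w^2 = 256, so w = 16; numerator 112 = 7*16.
f(t) = 7*sin(16t)*u(t)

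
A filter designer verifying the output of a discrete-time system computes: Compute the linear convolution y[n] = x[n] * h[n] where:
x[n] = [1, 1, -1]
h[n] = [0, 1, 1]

y[n] = sum_k x[k]*h[n-k]. Output length = len(x) + len(h) - 1 = 3 + 3 - 1 = 5.
y[0] = 1*0 = 0
y[1] = 1*0 + 1*1 = 1
y[2] = -1*0 + 1*1 + 1*1 = 2
y[3] = -1*1 + 1*1 = 0
y[4] = -1*1 = -1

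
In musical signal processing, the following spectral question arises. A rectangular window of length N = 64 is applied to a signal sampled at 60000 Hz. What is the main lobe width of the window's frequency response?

For a rectangular window of length N,
the main lobe width in frequency is 2*f_s/N.
= 2*60000/64 = 1875 Hz
This determines the minimum frequency separation for resolving two sinusoids.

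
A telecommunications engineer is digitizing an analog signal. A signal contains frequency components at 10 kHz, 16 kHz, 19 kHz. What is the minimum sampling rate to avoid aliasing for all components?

The highest frequency component is f_max = 19 kHz.
Nyquist rate = 2 * f_max = 2 * 19 kHz = 38 kHz.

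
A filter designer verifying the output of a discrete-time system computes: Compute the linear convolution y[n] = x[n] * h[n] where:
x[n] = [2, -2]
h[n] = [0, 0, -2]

y[n] = sum_k x[k]*h[n-k]. Output length = len(x) + len(h) - 1 = 2 + 3 - 1 = 4.
y[0] = 2*0 = 0
y[1] = -2*0 + 2*0 = 0
y[2] = -2*0 + 2*-2 = -4
y[3] = -2*-2 = 4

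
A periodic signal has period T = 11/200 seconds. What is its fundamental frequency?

The fundamental frequency is the reciprocal of the period.
f = 1/T = 1/(11/200) = 200/11 Hz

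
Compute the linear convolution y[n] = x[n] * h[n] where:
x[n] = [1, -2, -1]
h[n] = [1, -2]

y[n] = sum_k x[k]*h[n-k]. Output length = len(x) + len(h) - 1 = 3 + 2 - 1 = 4.
y[0] = 1*1 = 1
y[1] = -2*1 + 1*-2 = -4
y[2] = -1*1 + -2*-2 = 3
y[3] = -1*-2 = 2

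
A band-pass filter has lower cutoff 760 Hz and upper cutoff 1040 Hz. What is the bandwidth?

Bandwidth = f_high - f_low
= 1040 Hz - 760 Hz = 280 Hz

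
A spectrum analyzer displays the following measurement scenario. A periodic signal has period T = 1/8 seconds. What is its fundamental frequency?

The fundamental frequency is the reciprocal of the period.
f = 1/T = 1/(1/8) = 8 Hz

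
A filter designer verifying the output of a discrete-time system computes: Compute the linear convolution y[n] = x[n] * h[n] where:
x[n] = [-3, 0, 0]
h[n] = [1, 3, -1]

y[n] = sum_k x[k]*h[n-k]. Output length = len(x) + len(h) - 1 = 3 + 3 - 1 = 5.
y[0] = -3*1 = -3
y[1] = 0*1 + -3*3 = -9
y[2] = 0*1 + 0*3 + -3*-1 = 3
y[3] = 0*3 + 0*-1 = 0
y[4] = 0*-1 = 0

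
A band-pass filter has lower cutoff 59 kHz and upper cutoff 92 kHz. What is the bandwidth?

Bandwidth = f_high - f_low
= 92 kHz - 59 kHz = 33 kHz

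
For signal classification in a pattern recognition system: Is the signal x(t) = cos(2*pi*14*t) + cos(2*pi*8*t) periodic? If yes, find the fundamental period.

f1 = 14 Hz, f2 = 8 Hz
Period T1 = 1/14, T2 = 1/8
Ratio T1/T2 = 8/14, which is rational.
The signal is periodic with fundamental period T = 1/GCD(14,8) = 1/2 s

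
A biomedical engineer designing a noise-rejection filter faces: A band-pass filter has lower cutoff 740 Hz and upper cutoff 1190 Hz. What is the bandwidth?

Bandwidth = f_high - f_low
= 1190 Hz - 740 Hz = 450 Hz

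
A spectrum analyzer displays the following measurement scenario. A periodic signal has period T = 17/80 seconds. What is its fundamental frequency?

The fundamental frequency is the reciprocal of the period.
f = 1/T = 1/(17/80) = 80/17 Hz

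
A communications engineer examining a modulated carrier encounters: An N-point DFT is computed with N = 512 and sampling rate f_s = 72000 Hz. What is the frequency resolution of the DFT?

DFT frequency resolution = f_s / N
= 72000 / 512 = 1125/8 Hz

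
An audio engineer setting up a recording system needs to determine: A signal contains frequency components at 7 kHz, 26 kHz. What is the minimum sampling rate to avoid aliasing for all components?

The highest frequency component is f_max = 26 kHz.
Nyquist rate = 2 * f_max = 2 * 26 kHz = 52 kHz.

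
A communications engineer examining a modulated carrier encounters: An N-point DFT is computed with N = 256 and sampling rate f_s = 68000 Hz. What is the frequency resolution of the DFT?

DFT frequency resolution = f_s / N
= 68000 / 256 = 2125/8 Hz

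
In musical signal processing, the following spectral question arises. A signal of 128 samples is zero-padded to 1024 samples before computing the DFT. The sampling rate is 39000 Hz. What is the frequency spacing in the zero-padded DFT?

Original DFT: N = 128, resolution = f_s/N = 39000/128 = 4875/16 Hz
Zero-padded DFT: N = 1024, resolution = f_s/N = 39000/1024 = 4875/128 Hz
Zero-padding interpolates the spectrum (finer frequency grid)
but does NOT improve the true spectral resolution (ability to resolve close frequencies).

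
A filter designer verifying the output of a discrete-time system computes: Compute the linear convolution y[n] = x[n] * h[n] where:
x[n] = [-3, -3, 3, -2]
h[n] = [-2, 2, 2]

y[n] = sum_k x[k]*h[n-k]. Output length = len(x) + len(h) - 1 = 4 + 3 - 1 = 6.
y[0] = -3*-2 = 6
y[1] = -3*-2 + -3*2 = 0
y[2] = 3*-2 + -3*2 + -3*2 = -18
y[3] = -2*-2 + 3*2 + -3*2 = 4
y[4] = -2*2 + 3*2 = 2
y[5] = -2*2 = -4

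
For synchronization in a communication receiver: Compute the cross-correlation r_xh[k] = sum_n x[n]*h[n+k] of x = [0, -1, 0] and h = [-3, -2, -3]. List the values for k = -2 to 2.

Both sequences indexed from 0 and zero outside their support.
Lags with overlap: k = -2 to 2.
  r_xh[-2] = x[2]*h[0] = 0
  r_xh[-1] = x[1]*h[0] + x[2]*h[1] = 3
  r_xh[0] = x[0]*h[0] + x[1]*h[1] + x[2]*h[2] = 2
  r_xh[1] = x[0]*h[1] + x[1]*h[2] = 3
  r_xh[2] = x[0]*h[2] = 0
r_xh = [0, 3, 2, 3, 0] (for k = -2, ..., 2)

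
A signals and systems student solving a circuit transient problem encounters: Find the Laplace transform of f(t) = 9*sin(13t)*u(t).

Standard pair: sin(wt)*u(t) <-> w/(s^2+w^2)
With w = 13: L{9*sin(13t)*u(t)} = 117/(s^2+169)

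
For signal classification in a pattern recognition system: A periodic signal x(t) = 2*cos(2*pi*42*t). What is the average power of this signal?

Average power of A*cos(wt) is A^2/2.
P = 2^2 / 2 = 4/2 = 2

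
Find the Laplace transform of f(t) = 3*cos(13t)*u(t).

Standard pair: cos(wt)*u(t) <-> s/(s^2+w^2)
With w = 13: L{3*cos(13t)*u(t)} = 3s/(s^2+169)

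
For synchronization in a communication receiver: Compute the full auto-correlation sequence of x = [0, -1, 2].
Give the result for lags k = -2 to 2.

r_xx[k] = sum_m x[m]*x[m+k], indexed from 0, for k = -2 to 2:
  r_xx[-2] = x[2]*x[0] = 0
  r_xx[-1] = x[1]*x[0] + x[2]*x[1] = -2
  r_xx[0] = x[0]*x[0] + x[1]*x[1] + x[2]*x[2] = 5
  r_xx[1] = x[0]*x[1] + x[1]*x[2] = -2
  r_xx[2] = x[0]*x[2] = 0
r_xx = [0, -2, 5, -2, 0]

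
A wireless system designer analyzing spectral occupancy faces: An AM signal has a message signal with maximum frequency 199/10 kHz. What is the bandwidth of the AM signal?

In AM (double-sideband), the bandwidth is twice the message frequency.
BW = 2 * f_m = 2 * 199/10 kHz = 199/5 kHz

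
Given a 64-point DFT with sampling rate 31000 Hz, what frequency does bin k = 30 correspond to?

The frequency of DFT bin k is: f_k = k * f_s / N
f_30 = 30 * 31000 / 64 = 58125/4 Hz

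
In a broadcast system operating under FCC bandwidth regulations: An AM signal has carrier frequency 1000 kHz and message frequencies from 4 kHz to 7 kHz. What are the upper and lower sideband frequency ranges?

Upper sideband (USB) = fc + [fm_low, fm_high] = 1000 + [4, 7] = [1004, 1007] kHz
Lower sideband (LSB) = fc - [fm_high, fm_low] = 1000 - [7, 4] = [993, 996] kHz
Total occupied spectrum: 993 kHz to 1007 kHz (plus carrier at 1000 kHz)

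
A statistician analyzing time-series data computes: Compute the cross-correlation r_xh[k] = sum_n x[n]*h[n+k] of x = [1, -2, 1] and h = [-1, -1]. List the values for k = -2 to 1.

Both sequences indexed from 0 and zero outside their support.
Lags with overlap: k = -2 to 1.
  r_xh[-2] = x[2]*h[0] = -1
  r_xh[-1] = x[1]*h[0] + x[2]*h[1] = 1
  r_xh[0] = x[0]*h[0] + x[1]*h[1] = 1
  r_xh[1] = x[0]*h[1] = -1
r_xh = [-1, 1, 1, -1] (for k = -2, ..., 1)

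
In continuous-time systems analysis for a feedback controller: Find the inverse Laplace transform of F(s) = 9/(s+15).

Standard pair: k/(s+a) <-> k*e^(-at)*u(t)
With k=9, a=15: f(t) = 9*e^(-15t)*u(t)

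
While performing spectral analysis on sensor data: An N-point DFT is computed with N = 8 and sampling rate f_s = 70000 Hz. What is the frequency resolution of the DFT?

DFT frequency resolution = f_s / N
= 70000 / 8 = 8750 Hz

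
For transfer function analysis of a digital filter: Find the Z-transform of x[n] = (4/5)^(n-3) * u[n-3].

Time-shifting property: if X(z) = Z{x[n]}, then Z{x[n-d]} = z^(-d) * X(z)
X(z) = z/(z - 4/5) for x[n] = (4/5)^n * u[n]
Z{x[n-3]} = z^(-3) * z/(z - 4/5) = z^(-2)/(z - 4/5)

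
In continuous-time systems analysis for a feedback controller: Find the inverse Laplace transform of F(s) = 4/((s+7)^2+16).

Standard pair: w/((s+a)^2+w^2) <-> e^(-at)*sin(wt)*u(t)
With a=7, w=4: f(t) = e^(-7t)*sin(4t)*u(t)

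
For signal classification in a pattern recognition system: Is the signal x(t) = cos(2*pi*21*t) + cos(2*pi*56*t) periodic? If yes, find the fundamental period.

f1 = 21 Hz, f2 = 56 Hz
Period T1 = 1/21, T2 = 1/56
Ratio T1/T2 = 56/21, which is rational.
The signal is periodic with fundamental period T = 1/GCD(21,56) = 1/7 s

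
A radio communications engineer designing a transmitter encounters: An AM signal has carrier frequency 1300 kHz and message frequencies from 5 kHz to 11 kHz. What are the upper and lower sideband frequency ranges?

Upper sideband (USB) = fc + [fm_low, fm_high] = 1300 + [5, 11] = [1305, 1311] kHz
Lower sideband (LSB) = fc - [fm_high, fm_low] = 1300 - [11, 5] = [1289, 1295] kHz
Total occupied spectrum: 1289 kHz to 1311 kHz (plus carrier at 1300 kHz)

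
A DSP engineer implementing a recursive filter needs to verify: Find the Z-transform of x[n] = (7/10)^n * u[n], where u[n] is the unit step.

The Z-transform of a^n * u[n] is z/(z-a) for |z| > |a|.
Here a = 7/10, so X(z) = z/(z - (7/10)) = 10z/(10z - 7)
ROC: |z| > 7/10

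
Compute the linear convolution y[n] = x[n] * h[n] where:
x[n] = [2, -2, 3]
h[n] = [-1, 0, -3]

y[n] = sum_k x[k]*h[n-k]. Output length = len(x) + len(h) - 1 = 3 + 3 - 1 = 5.
y[0] = 2*-1 = -2
y[1] = -2*-1 + 2*0 = 2
y[2] = 3*-1 + -2*0 + 2*-3 = -9
y[3] = 3*0 + -2*-3 = 6
y[4] = 3*-3 = -9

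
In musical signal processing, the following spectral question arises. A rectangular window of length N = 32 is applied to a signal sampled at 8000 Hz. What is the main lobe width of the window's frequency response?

For a rectangular window of length N,
the main lobe width in frequency is 2*f_s/N.
= 2*8000/32 = 500 Hz
This determines the minimum frequency separation for resolving two sinusoids.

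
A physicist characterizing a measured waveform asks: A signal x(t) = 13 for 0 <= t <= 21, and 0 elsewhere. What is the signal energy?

Energy = integral of |x(t)|^2 dt over the signal duration
= 13^2 * 21 = 169 * 21 = 3549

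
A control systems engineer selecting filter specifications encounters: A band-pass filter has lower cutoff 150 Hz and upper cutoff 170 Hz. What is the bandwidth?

Bandwidth = f_high - f_low
= 170 Hz - 150 Hz = 20 Hz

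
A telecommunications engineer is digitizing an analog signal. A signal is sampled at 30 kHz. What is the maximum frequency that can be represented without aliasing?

The maximum frequency that can be represented without aliasing
is the Nyquist frequency: f_max = f_s / 2 = 30 kHz / 2 = 15 kHz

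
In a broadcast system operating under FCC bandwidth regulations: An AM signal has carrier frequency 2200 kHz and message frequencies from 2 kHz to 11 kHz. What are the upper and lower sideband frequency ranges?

Upper sideband (USB) = fc + [fm_low, fm_high] = 2200 + [2, 11] = [2202, 2211] kHz
Lower sideband (LSB) = fc - [fm_high, fm_low] = 2200 - [11, 2] = [2189, 2198] kHz
Total occupied spectrum: 2189 kHz to 2211 kHz (plus carrier at 2200 kHz)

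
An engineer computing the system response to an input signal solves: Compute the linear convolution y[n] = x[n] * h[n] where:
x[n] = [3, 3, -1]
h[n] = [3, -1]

y[n] = sum_k x[k]*h[n-k]. Output length = len(x) + len(h) - 1 = 3 + 2 - 1 = 4.
y[0] = 3*3 = 9
y[1] = 3*3 + 3*-1 = 6
y[2] = -1*3 + 3*-1 = -6
y[3] = -1*-1 = 1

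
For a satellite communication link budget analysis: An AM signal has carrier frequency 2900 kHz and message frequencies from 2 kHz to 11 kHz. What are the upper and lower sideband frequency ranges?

Upper sideband (USB) = fc + [fm_low, fm_high] = 2900 + [2, 11] = [2902, 2911] kHz
Lower sideband (LSB) = fc - [fm_high, fm_low] = 2900 - [11, 2] = [2889, 2898] kHz
Total occupied spectrum: 2889 kHz to 2911 kHz (plus carrier at 2900 kHz)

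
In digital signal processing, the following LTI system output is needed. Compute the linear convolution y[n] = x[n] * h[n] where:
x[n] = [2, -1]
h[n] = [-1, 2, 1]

y[n] = sum_k x[k]*h[n-k]. Output length = len(x) + len(h) - 1 = 2 + 3 - 1 = 4.
y[0] = 2*-1 = -2
y[1] = -1*-1 + 2*2 = 5
y[2] = -1*2 + 2*1 = 0
y[3] = -1*1 = -1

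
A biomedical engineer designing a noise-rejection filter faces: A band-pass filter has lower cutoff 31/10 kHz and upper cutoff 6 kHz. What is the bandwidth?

Bandwidth = f_high - f_low
= 6 kHz - 31/10 kHz = 29/10 kHz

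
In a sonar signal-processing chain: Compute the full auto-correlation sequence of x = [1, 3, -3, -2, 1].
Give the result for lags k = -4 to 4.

r_xx[k] = sum_m x[m]*x[m+k], indexed from 0, for k = -4 to 4:
  r_xx[-4] = x[4]*x[0] = 1
  r_xx[-3] = x[3]*x[0] + x[4]*x[1] = 1
  r_xx[-2] = x[2]*x[0] + x[3]*x[1] + x[4]*x[2] = -12
  r_xx[-1] = x[1]*x[0] + x[2]*x[1] + x[3]*x[2] + x[4]*x[3] = -2
  r_xx[0] = x[0]*x[0] + x[1]*x[1] + x[2]*x[2] + x[3]*x[3] + x[4]*x[4] = 24
  r_xx[1] = x[0]*x[1] + x[1]*x[2] + x[2]*x[3] + x[3]*x[4] = -2
  r_xx[2] = x[0]*x[2] + x[1]*x[3] + x[2]*x[4] = -12
  r_xx[3] = x[0]*x[3] + x[1]*x[4] = 1
  r_xx[4] = x[0]*x[4] = 1
r_xx = [1, 1, -12, -2, 24, -2, -12, 1, 1]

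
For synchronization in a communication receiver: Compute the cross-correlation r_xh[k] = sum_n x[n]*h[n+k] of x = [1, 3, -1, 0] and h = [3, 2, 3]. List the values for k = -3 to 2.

Both sequences indexed from 0 and zero outside their support.
Lags with overlap: k = -3 to 2.
  r_xh[-3] = x[3]*h[0] = 0
  r_xh[-2] = x[2]*h[0] + x[3]*h[1] = -3
  r_xh[-1] = x[1]*h[0] + x[2]*h[1] + x[3]*h[2] = 7
  r_xh[0] = x[0]*h[0] + x[1]*h[1] + x[2]*h[2] = 6
  r_xh[1] = x[0]*h[1] + x[1]*h[2] = 11
  r_xh[2] = x[0]*h[2] = 3
r_xh = [0, -3, 7, 6, 11, 3] (for k = -3, ..., 2)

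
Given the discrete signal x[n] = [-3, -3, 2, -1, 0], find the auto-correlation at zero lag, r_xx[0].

The auto-correlation at zero lag r_xx[0] equals the signal energy.
r_xx[0] = sum of x[n]^2 = (-3)^2 + (-3)^2 + 2^2 + (-1)^2 + 0^2
= 9 + 9 + 4 + 1 + 0 = 23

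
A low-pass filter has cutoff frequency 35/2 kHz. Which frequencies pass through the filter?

A low-pass filter passes all frequencies below the cutoff frequency 35/2 kHz and attenuates higher frequencies.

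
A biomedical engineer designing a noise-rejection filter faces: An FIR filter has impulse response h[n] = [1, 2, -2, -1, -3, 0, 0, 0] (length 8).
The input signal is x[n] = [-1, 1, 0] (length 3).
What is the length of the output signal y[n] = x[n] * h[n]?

For linear convolution, the output length is:
len(y) = len(x) + len(h) - 1 = 3 + 8 - 1 = 10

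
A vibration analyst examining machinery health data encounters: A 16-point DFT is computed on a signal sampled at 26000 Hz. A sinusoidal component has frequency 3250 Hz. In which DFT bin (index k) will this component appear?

DFT frequency resolution = f_s/N = 26000/16 = 1625 Hz
Bin index k = f_signal / resolution = 3250 / 1625 = 2
The signal frequency 3250 Hz falls in DFT bin k = 2.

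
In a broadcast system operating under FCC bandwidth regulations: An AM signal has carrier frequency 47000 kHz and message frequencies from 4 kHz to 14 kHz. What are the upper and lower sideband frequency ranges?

Upper sideband (USB) = fc + [fm_low, fm_high] = 47000 + [4, 14] = [47004, 47014] kHz
Lower sideband (LSB) = fc - [fm_high, fm_low] = 47000 - [14, 4] = [46986, 46996] kHz
Total occupied spectrum: 46986 kHz to 47014 kHz (plus carrier at 47000 kHz)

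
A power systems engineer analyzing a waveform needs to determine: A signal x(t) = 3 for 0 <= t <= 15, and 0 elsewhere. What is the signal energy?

Energy = integral of |x(t)|^2 dt over the signal duration
= 3^2 * 15 = 9 * 15 = 135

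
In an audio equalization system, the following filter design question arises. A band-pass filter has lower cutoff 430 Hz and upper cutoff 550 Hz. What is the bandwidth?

Bandwidth = f_high - f_low
= 550 Hz - 430 Hz = 120 Hz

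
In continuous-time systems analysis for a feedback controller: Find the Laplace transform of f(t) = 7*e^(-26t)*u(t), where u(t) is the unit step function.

Standard Laplace transform pair:
e^(-at)*u(t) <-> 1/(s+a)
With a = 26: L{7*e^(-26t)*u(t)} = 7/(s+26), ROC: Re(s) > -26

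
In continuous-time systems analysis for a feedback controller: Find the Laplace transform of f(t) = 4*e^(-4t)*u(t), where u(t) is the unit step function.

Standard Laplace transform pair:
e^(-at)*u(t) <-> 1/(s+a)
With a = 4: L{4*e^(-4t)*u(t)} = 4/(s+4), ROC: Re(s) > -4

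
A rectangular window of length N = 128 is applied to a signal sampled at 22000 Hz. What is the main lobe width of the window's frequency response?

For a rectangular window of length N,
the main lobe width in frequency is 2*f_s/N.
= 2*22000/128 = 1375/4 Hz
This determines the minimum frequency separation for resolving two sinusoids.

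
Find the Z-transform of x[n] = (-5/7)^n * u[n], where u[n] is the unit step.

The Z-transform of a^n * u[n] is z/(z-a) for |z| > |a|.
Here a = -5/7, so X(z) = z/(z - (-5/7)) = 7z/(7z + 5)
ROC: |z| > 5/7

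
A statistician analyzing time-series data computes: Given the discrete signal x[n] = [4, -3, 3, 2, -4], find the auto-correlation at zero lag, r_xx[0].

The auto-correlation at zero lag r_xx[0] equals the signal energy.
r_xx[0] = sum of x[n]^2 = 4^2 + (-3)^2 + 3^2 + 2^2 + (-4)^2
= 16 + 9 + 9 + 4 + 16 = 54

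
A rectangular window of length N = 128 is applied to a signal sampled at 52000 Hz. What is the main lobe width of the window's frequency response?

For a rectangular window of length N,
the main lobe width in frequency is 2*f_s/N.
= 2*52000/128 = 1625/2 Hz
This determines the minimum frequency separation for resolving two sinusoids.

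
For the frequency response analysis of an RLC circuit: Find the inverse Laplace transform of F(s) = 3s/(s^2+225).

Standard pair: s/(s^2+w^2) <-> cos(wt)*u(t)
With k=3, w=15: f(t) = 3*cos(15t)*u(t)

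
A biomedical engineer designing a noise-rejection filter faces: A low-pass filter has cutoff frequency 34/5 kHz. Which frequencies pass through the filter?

A low-pass filter passes all frequencies below the cutoff frequency 34/5 kHz and attenuates higher frequencies.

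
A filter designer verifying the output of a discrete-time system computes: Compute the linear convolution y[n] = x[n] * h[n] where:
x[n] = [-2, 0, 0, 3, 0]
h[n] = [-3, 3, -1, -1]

y[n] = sum_k x[k]*h[n-k]. Output length = len(x) + len(h) - 1 = 5 + 4 - 1 = 8.
y[0] = -2*-3 = 6
y[1] = 0*-3 + -2*3 = -6
y[2] = 0*-3 + 0*3 + -2*-1 = 2
y[3] = 3*-3 + 0*3 + 0*-1 + -2*-1 = -7
y[4] = 0*-3 + 3*3 + 0*-1 + 0*-1 = 9
y[5] = 0*3 + 3*-1 + 0*-1 = -3
y[6] = 0*-1 + 3*-1 = -3
y[7] = 0*-1 = 0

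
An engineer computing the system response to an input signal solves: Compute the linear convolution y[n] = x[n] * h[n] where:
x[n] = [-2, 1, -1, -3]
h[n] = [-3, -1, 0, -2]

y[n] = sum_k x[k]*h[n-k]. Output length = len(x) + len(h) - 1 = 4 + 4 - 1 = 7.
y[0] = -2*-3 = 6
y[1] = 1*-3 + -2*-1 = -1
y[2] = -1*-3 + 1*-1 + -2*0 = 2
y[3] = -3*-3 + -1*-1 + 1*0 + -2*-2 = 14
y[4] = -3*-1 + -1*0 + 1*-2 = 1
y[5] = -3*0 + -1*-2 = 2
y[6] = -3*-2 = 6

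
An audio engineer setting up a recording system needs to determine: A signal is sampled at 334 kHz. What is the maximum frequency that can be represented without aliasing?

The maximum frequency that can be represented without aliasing
is the Nyquist frequency: f_max = f_s / 2 = 334 kHz / 2 = 167 kHz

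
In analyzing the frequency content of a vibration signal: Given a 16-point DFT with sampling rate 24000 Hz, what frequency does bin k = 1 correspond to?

The frequency of DFT bin k is: f_k = k * f_s / N
f_1 = 1 * 24000 / 16 = 1500 Hz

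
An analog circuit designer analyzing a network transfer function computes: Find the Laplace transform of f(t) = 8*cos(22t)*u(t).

Standard pair: cos(wt)*u(t) <-> s/(s^2+w^2)
With w = 22: L{8*cos(22t)*u(t)} = 8s/(s^2+484)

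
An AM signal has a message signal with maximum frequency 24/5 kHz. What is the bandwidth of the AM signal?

In AM (double-sideband), the bandwidth is twice the message frequency.
BW = 2 * f_m = 2 * 24/5 kHz = 48/5 kHz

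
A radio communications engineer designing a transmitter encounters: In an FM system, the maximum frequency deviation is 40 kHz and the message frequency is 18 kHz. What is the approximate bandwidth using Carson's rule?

Carson's rule: BW = 2*(delta_f + f_m)
= 2*(40 + 18) kHz = 116 kHz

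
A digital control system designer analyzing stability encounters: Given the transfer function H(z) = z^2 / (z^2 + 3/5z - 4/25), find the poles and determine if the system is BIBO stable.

Poles are roots of the denominator: z^2 + 3/5z - 4/25 = 0.
Quadratic formula: z = [-(3/5) +/- sqrt((3/5)^2 - 4*(-4/25))] / 2
Discriminant = 9/25 + 16/25 = 1; sqrt = 1.
z = (-3/5 +/- 1) / 2 => z = 1/5 or z = -4/5.
|p1| = 1/5, |p2| = 4/5.
For BIBO stability, all poles must lie inside the unit circle (|p| < 1).
System is STABLE since both |p| < 1.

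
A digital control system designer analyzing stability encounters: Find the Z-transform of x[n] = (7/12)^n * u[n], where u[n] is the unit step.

The Z-transform of a^n * u[n] is z/(z-a) for |z| > |a|.
Here a = 7/12, so X(z) = z/(z - (7/12)) = 12z/(12z - 7)
ROC: |z| > 7/12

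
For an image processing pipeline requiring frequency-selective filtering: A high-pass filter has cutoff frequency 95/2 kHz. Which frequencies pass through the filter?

A high-pass filter passes all frequencies above the cutoff frequency 95/2 kHz and attenuates lower frequencies.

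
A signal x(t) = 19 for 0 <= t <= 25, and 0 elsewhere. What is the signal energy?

Energy = integral of |x(t)|^2 dt over the signal duration
= 19^2 * 25 = 361 * 25 = 9025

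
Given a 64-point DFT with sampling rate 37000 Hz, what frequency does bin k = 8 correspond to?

The frequency of DFT bin k is: f_k = k * f_s / N
f_8 = 8 * 37000 / 64 = 4625 Hz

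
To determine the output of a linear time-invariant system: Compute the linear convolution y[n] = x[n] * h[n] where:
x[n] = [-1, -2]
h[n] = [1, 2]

y[n] = sum_k x[k]*h[n-k]. Output length = len(x) + len(h) - 1 = 2 + 2 - 1 = 3.
y[0] = -1*1 = -1
y[1] = -2*1 + -1*2 = -4
y[2] = -2*2 = -4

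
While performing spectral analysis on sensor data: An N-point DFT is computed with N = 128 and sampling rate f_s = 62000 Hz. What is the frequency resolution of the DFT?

DFT frequency resolution = f_s / N
= 62000 / 128 = 3875/8 Hz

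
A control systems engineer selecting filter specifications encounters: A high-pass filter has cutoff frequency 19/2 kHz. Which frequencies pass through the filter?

A high-pass filter passes all frequencies above the cutoff frequency 19/2 kHz and attenuates lower frequencies.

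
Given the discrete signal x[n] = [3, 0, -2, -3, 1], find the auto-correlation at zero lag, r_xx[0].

The auto-correlation at zero lag r_xx[0] equals the signal energy.
r_xx[0] = sum of x[n]^2 = 3^2 + 0^2 + (-2)^2 + (-3)^2 + 1^2
= 9 + 0 + 4 + 9 + 1 = 23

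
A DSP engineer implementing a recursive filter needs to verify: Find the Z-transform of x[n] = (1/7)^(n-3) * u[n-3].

Time-shifting property: if X(z) = Z{x[n]}, then Z{x[n-d]} = z^(-d) * X(z)
X(z) = z/(z - 1/7) for x[n] = (1/7)^n * u[n]
Z{x[n-3]} = z^(-3) * z/(z - 1/7) = z^(-2)/(z - 1/7)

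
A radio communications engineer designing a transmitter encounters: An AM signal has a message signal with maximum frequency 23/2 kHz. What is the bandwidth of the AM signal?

In AM (double-sideband), the bandwidth is twice the message frequency.
BW = 2 * f_m = 2 * 23/2 kHz = 23 kHz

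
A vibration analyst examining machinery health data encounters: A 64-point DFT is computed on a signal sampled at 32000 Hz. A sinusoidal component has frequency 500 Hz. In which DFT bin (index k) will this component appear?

DFT frequency resolution = f_s/N = 32000/64 = 500 Hz
Bin index k = f_signal / resolution = 500 / 500 = 1
The signal frequency 500 Hz falls in DFT bin k = 1.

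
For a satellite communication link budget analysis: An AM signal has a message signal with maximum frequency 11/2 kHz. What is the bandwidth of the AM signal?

In AM (double-sideband), the bandwidth is twice the message frequency.
BW = 2 * f_m = 2 * 11/2 kHz = 11 kHz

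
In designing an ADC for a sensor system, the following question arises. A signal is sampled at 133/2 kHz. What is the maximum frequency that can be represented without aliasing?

The maximum frequency that can be represented without aliasing
is the Nyquist frequency: f_max = f_s / 2 = 133/2 kHz / 2 = 133/4 kHz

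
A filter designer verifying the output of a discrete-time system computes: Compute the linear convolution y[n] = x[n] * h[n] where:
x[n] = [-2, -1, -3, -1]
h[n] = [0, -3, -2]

y[n] = sum_k x[k]*h[n-k]. Output length = len(x) + len(h) - 1 = 4 + 3 - 1 = 6.
y[0] = -2*0 = 0
y[1] = -1*0 + -2*-3 = 6
y[2] = -3*0 + -1*-3 + -2*-2 = 7
y[3] = -1*0 + -3*-3 + -1*-2 = 11
y[4] = -1*-3 + -3*-2 = 9
y[5] = -1*-2 = 2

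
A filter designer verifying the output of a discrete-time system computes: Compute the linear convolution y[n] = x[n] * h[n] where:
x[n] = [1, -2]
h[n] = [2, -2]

y[n] = sum_k x[k]*h[n-k]. Output length = len(x) + len(h) - 1 = 2 + 2 - 1 = 3.
y[0] = 1*2 = 2
y[1] = -2*2 + 1*-2 = -6
y[2] = -2*-2 = 4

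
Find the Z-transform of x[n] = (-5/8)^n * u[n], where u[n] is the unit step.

The Z-transform of a^n * u[n] is z/(z-a) for |z| > |a|.
Here a = -5/8, so X(z) = z/(z - (-5/8)) = 8z/(8z + 5)
ROC: |z| > 5/8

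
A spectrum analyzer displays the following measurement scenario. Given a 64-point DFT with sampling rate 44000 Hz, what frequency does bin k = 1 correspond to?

The frequency of DFT bin k is: f_k = k * f_s / N
f_1 = 1 * 44000 / 64 = 1375/2 Hz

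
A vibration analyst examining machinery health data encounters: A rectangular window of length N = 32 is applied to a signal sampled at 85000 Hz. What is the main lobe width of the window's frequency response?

For a rectangular window of length N,
the main lobe width in frequency is 2*f_s/N.
= 2*85000/32 = 10625/2 Hz
This determines the minimum frequency separation for resolving two sinusoids.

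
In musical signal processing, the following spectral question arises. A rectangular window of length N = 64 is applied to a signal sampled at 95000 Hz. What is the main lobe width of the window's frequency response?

For a rectangular window of length N,
the main lobe width in frequency is 2*f_s/N.
= 2*95000/64 = 11875/4 Hz
This determines the minimum frequency separation for resolving two sinusoids.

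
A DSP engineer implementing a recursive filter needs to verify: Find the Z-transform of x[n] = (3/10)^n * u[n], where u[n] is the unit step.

The Z-transform of a^n * u[n] is z/(z-a) for |z| > |a|.
Here a = 3/10, so X(z) = z/(z - (3/10)) = 10z/(10z - 3)
ROC: |z| > 3/10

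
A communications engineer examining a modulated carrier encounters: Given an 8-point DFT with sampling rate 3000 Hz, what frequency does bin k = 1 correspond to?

The frequency of DFT bin k is: f_k = k * f_s / N
f_1 = 1 * 3000 / 8 = 375 Hz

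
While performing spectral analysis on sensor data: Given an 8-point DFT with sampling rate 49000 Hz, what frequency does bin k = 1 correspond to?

The frequency of DFT bin k is: f_k = k * f_s / N
f_1 = 1 * 49000 / 8 = 6125 Hz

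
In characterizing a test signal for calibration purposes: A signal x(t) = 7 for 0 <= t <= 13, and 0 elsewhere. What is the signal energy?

Energy = integral of |x(t)|^2 dt over the signal duration
= 7^2 * 13 = 49 * 13 = 637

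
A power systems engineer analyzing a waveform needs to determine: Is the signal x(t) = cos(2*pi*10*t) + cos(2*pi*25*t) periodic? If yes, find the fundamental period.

f1 = 10 Hz, f2 = 25 Hz
Period T1 = 1/10, T2 = 1/25
Ratio T1/T2 = 25/10, which is rational.
The signal is periodic with fundamental period T = 1/GCD(10,25) = 1/5 s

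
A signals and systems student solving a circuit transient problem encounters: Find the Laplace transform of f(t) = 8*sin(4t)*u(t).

Standard pair: sin(wt)*u(t) <-> w/(s^2+w^2)
With w = 4: L{8*sin(4t)*u(t)} = 32/(s^2+16)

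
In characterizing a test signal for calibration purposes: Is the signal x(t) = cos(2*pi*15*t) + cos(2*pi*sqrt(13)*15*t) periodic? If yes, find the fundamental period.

f1 = 15 Hz, f2 = 15*sqrt(13) Hz
Ratio f2/f1 = sqrt(13), which is irrational.
Since the frequency ratio is irrational, no common period exists.
The signal is not periodic.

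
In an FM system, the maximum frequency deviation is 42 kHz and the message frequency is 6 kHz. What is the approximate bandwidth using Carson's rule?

Carson's rule: BW = 2*(delta_f + f_m)
= 2*(42 + 6) kHz = 96 kHz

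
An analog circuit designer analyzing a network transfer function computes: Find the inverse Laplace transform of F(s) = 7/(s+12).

Standard pair: k/(s+a) <-> k*e^(-at)*u(t)
With k=7, a=12: f(t) = 7*e^(-12t)*u(t)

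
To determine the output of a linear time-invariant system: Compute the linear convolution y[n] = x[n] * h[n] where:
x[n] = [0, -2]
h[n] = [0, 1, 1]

y[n] = sum_k x[k]*h[n-k]. Output length = len(x) + len(h) - 1 = 2 + 3 - 1 = 4.
y[0] = 0*0 = 0
y[1] = -2*0 + 0*1 = 0
y[2] = -2*1 + 0*1 = -2
y[3] = -2*1 = -2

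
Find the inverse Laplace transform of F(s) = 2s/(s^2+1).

Standard pair: s/(s^2+w^2) <-> cos(wt)*u(t)
With k=2, w=1: f(t) = 2*cos(t)*u(t)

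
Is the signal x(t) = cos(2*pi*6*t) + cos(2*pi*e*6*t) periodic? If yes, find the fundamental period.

f1 = 6 Hz, f2 = 6*e Hz
Ratio f2/f1 = e, which is irrational.
Since the frequency ratio is irrational, no common period exists.
The signal is not periodic.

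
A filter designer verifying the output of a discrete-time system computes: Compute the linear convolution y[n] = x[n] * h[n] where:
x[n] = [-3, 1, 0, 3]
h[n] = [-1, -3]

y[n] = sum_k x[k]*h[n-k]. Output length = len(x) + len(h) - 1 = 4 + 2 - 1 = 5.
y[0] = -3*-1 = 3
y[1] = 1*-1 + -3*-3 = 8
y[2] = 0*-1 + 1*-3 = -3
y[3] = 3*-1 + 0*-3 = -3
y[4] = 3*-3 = -9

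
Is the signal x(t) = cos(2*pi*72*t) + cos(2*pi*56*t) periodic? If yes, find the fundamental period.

f1 = 72 Hz, f2 = 56 Hz
Period T1 = 1/72, T2 = 1/56
Ratio T1/T2 = 56/72, which is rational.
The signal is periodic with fundamental period T = 1/GCD(72,56) = 1/8 s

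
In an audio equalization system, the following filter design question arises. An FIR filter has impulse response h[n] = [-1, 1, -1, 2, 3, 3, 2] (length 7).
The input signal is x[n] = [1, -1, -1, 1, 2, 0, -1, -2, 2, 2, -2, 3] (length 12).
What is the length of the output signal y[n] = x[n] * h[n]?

For linear convolution, the output length is:
len(y) = len(x) + len(h) - 1 = 12 + 7 - 1 = 18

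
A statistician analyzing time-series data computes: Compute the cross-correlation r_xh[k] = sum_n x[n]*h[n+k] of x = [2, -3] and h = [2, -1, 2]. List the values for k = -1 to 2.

Both sequences indexed from 0 and zero outside their support.
Lags with overlap: k = -1 to 2.
  r_xh[-1] = x[1]*h[0] = -6
  r_xh[0] = x[0]*h[0] + x[1]*h[1] = 7
  r_xh[1] = x[0]*h[1] + x[1]*h[2] = -8
  r_xh[2] = x[0]*h[2] = 4
r_xh = [-6, 7, -8, 4] (for k = -1, ..., 2)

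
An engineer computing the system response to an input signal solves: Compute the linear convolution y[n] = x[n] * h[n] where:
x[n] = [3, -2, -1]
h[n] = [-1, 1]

y[n] = sum_k x[k]*h[n-k]. Output length = len(x) + len(h) - 1 = 3 + 2 - 1 = 4.
y[0] = 3*-1 = -3
y[1] = -2*-1 + 3*1 = 5
y[2] = -1*-1 + -2*1 = -1
y[3] = -1*1 = -1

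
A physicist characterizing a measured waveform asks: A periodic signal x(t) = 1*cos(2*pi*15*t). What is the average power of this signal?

Average power of A*cos(wt) is A^2/2.
P = 1^2 / 2 = 1/2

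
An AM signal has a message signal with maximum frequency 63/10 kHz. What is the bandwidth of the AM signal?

In AM (double-sideband), the bandwidth is twice the message frequency.
BW = 2 * f_m = 2 * 63/10 kHz = 63/5 kHz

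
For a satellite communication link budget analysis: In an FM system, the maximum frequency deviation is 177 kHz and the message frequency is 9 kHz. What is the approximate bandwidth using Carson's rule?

Carson's rule: BW = 2*(delta_f + f_m)
= 2*(177 + 9) kHz = 372 kHz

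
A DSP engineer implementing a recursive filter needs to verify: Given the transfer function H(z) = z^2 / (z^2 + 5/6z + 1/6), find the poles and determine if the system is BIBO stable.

Poles are roots of the denominator: z^2 + 5/6z + 1/6 = 0.
Quadratic formula: z = [-(5/6) +/- sqrt((5/6)^2 - 4*(1/6))] / 2
Discriminant = 25/36 - 2/3 = 1/36; sqrt = 1/6.
z = (-5/6 +/- 1/6) / 2 => z = -1/3 or z = -1/2.
|p1| = 1/2, |p2| = 1/3.
For BIBO stability, all poles must lie inside the unit circle (|p| < 1).
System is STABLE since both |p| < 1.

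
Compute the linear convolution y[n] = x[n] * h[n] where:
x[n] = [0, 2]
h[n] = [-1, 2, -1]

y[n] = sum_k x[k]*h[n-k]. Output length = len(x) + len(h) - 1 = 2 + 3 - 1 = 4.
y[0] = 0*-1 = 0
y[1] = 2*-1 + 0*2 = -2
y[2] = 2*2 + 0*-1 = 4
y[3] = 2*-1 = -2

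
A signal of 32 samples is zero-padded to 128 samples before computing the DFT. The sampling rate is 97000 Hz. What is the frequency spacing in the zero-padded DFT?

Original DFT: N = 32, resolution = f_s/N = 97000/32 = 12125/4 Hz
Zero-padded DFT: N = 128, resolution = f_s/N = 97000/128 = 12125/16 Hz
Zero-padding interpolates the spectrum (finer frequency grid)
but does NOT improve the true spectral resolution (ability to resolve close frequencies).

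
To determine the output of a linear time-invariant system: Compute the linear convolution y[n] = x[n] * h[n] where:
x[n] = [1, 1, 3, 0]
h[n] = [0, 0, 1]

y[n] = sum_k x[k]*h[n-k]. Output length = len(x) + len(h) - 1 = 4 + 3 - 1 = 6.
y[0] = 1*0 = 0
y[1] = 1*0 + 1*0 = 0
y[2] = 3*0 + 1*0 + 1*1 = 1
y[3] = 0*0 + 3*0 + 1*1 = 1
y[4] = 0*0 + 3*1 = 3
y[5] = 0*1 = 0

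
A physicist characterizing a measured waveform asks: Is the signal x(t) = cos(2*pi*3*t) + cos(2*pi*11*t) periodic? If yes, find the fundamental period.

f1 = 3 Hz, f2 = 11 Hz
Period T1 = 1/3, T2 = 1/11
Ratio T1/T2 = 11/3, which is rational.
The signal is periodic with fundamental period T = 1/GCD(3,11) = 1 s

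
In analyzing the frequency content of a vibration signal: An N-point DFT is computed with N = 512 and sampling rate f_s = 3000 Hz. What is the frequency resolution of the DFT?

DFT frequency resolution = f_s / N
= 3000 / 512 = 375/64 Hz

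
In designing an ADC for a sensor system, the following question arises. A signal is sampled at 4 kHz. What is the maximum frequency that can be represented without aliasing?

The maximum frequency that can be represented without aliasing
is the Nyquist frequency: f_max = f_s / 2 = 4 kHz / 2 = 2 kHz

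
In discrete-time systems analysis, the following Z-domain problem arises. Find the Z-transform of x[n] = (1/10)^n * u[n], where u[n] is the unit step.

The Z-transform of a^n * u[n] is z/(z-a) for |z| > |a|.
Here a = 1/10, so X(z) = z/(z - (1/10)) = 10z/(10z - 1)
ROC: |z| > 1/10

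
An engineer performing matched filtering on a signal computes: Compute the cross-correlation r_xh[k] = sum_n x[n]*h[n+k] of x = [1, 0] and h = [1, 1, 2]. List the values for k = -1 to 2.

Both sequences indexed from 0 and zero outside their support.
Lags with overlap: k = -1 to 2.
  r_xh[-1] = x[1]*h[0] = 0
  r_xh[0] = x[0]*h[0] + x[1]*h[1] = 1
  r_xh[1] = x[0]*h[1] + x[1]*h[2] = 1
  r_xh[2] = x[0]*h[2] = 2
r_xh = [0, 1, 1, 2] (for k = -1, ..., 2)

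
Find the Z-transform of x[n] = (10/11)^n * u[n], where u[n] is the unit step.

The Z-transform of a^n * u[n] is z/(z-a) for |z| > |a|.
Here a = 10/11, so X(z) = z/(z - (10/11)) = 11z/(11z - 10)
ROC: |z| > 10/11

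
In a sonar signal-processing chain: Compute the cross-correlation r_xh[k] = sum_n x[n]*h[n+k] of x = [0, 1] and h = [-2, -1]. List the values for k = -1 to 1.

Both sequences indexed from 0 and zero outside their support.
Lags with overlap: k = -1 to 1.
  r_xh[-1] = x[1]*h[0] = -2
  r_xh[0] = x[0]*h[0] + x[1]*h[1] = -1
  r_xh[1] = x[0]*h[1] = 0
r_xh = [-2, -1, 0] (for k = -1, ..., 1)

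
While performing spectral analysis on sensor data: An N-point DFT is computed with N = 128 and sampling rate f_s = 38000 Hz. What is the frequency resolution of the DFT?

DFT frequency resolution = f_s / N
= 38000 / 128 = 2375/8 Hz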